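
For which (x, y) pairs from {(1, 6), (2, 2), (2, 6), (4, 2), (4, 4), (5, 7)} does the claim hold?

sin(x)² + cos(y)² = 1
Testing each pair:
(1, 6): LHS = sin(1)² + cos(6)² ≈ 1.63, RHS = 1 → fails
(2, 2): LHS = cos(2)² + sin(2)² = 1, RHS = 1 → holds
(2, 6): LHS = sin(2)² + cos(6)² ≈ 1.749, RHS = 1 → fails
(4, 2): LHS = cos(2)² + sin(4)² ≈ 0.7459, RHS = 1 → fails
(4, 4): LHS = cos(4)² + sin(4)² = 1, RHS = 1 → holds
(5, 7): LHS = cos(7)² + sin(5)² ≈ 1.488, RHS = 1 → fails

2 of 6 pairs satisfy the claim.

Answer: (2, 2), (4, 4)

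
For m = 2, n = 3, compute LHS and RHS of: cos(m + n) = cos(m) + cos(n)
LHS = cos(2 + 3) = cos(5) ≈ 0.2837
RHS = cos(2) + cos(3) ≈ -1.406

LHS ≠ RHS (they differ by about 1.69), so the equation does not hold here.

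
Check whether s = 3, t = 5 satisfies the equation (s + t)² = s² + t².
Fails

Substituting s = 3, t = 5:

LHS = (3 + 5)² = 64
RHS = 3² + 5² = 34

LHS ≠ RHS, so the equation does not hold at this point.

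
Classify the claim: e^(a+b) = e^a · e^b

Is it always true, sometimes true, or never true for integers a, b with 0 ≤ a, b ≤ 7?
The identity holds for every pair in the range. For instance at (a, b) = (2, 3): both sides equal e^5 ≈ 148.4.

Answer: Always true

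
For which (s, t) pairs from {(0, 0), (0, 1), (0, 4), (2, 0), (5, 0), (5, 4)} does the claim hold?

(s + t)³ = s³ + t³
(0, 0), (0, 1), (0, 4), (2, 0), (5, 0)

Testing each pair:
(0, 0): LHS = 0, RHS = 0 → holds
(0, 1): LHS = 1, RHS = 1 → holds
(0, 4): LHS = 64, RHS = 64 → holds
(2, 0): LHS = 8, RHS = 8 → holds
(5, 0): LHS = 125, RHS = 125 → holds
(5, 4): LHS = 729, RHS = 189 → fails

5 of 6 pairs satisfy the claim.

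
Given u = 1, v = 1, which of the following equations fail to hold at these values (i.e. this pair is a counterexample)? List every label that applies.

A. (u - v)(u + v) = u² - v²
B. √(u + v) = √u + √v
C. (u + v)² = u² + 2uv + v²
Evaluating each claim at the given values:
A. LHS = 0, RHS = 0 → holds here (LHS = RHS)
B. LHS = √(2) ≈ 1.414, RHS = 2 → fails here (LHS ≠ RHS)
C. LHS = 4, RHS = 4 → holds here (LHS = RHS)

Answer: B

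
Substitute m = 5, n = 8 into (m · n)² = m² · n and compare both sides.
LHS = (5 · 8)² = 1600
RHS = 5² · 8 = 200

LHS ≠ RHS, so the equation does not hold here.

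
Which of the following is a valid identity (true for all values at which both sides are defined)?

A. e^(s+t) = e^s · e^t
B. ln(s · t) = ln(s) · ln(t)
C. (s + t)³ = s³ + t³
A: holds — e.g. at (1, 1), both sides equal e^2 ≈ 7.389.
B: fails at (6, 7) — LHS = ln(42) ≈ 3.738, RHS = ln(6)·ln(7) ≈ 3.487.
C: fails at (2, 3) — LHS = 125, RHS = 35.

Answer: A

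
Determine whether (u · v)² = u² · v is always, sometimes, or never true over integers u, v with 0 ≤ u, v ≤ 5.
Sometimes true

It holds at (u, v) = (4, 0) (both sides equal 0), but fails at (u, v) = (2, 4) (LHS = 64, RHS = 16).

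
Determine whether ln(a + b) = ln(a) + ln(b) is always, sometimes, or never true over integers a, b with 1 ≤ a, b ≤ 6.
Sometimes true

It holds at (a, b) = (2, 2) (both sides equal ln(4) ≈ 1.386), but fails at (a, b) = (6, 4) (LHS = ln(10) ≈ 2.303, RHS = ln(4) + ln(6) ≈ 3.178).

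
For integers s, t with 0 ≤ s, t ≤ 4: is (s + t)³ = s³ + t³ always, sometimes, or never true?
It holds at (s, t) = (0, 0) (both sides equal 0), but fails at (s, t) = (1, 1) (LHS = 8, RHS = 2).

Answer: Sometimes true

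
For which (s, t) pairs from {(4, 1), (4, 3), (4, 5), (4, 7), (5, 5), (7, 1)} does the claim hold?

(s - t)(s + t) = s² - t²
All pairs

Testing each pair:
(4, 1): LHS = 15, RHS = 15 → holds
(4, 3): LHS = 7, RHS = 7 → holds
(4, 5): LHS = -9, RHS = -9 → holds
(4, 7): LHS = -33, RHS = -33 → holds
(5, 5): LHS = 0, RHS = 0 → holds
(7, 1): LHS = 48, RHS = 48 → holds

Every pair satisfies the claim.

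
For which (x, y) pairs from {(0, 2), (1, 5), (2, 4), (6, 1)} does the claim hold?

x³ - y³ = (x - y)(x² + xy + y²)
All pairs

Testing each pair:
(0, 2): LHS = -8, RHS = -8 → holds
(1, 5): LHS = -124, RHS = -124 → holds
(2, 4): LHS = -56, RHS = -56 → holds
(6, 1): LHS = 215, RHS = 215 → holds

Every pair satisfies the claim.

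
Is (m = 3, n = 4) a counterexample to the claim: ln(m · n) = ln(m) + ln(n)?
No

Substituting m = 3, n = 4:
LHS = ln(3 · 4) = ln(12) ≈ 2.485
RHS = ln(3) + ln(4) ≈ 2.485

The sides agree, so this pair does not disprove the claim.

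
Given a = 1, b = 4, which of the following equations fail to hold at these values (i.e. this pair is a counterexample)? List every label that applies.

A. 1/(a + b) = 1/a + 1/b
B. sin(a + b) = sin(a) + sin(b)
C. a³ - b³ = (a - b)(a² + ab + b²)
A, B

Evaluating each claim at the given values:
A. LHS = 1/5, RHS = 5/4 → fails here (LHS ≠ RHS)
B. LHS = sin(5) ≈ -0.9589, RHS = sin(4) + sin(1) ≈ 0.08467 → fails here (LHS ≠ RHS)
C. LHS = -63, RHS = -63 → holds here (LHS = RHS)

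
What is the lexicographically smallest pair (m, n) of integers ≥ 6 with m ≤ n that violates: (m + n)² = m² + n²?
(m, n) = (6, 6)

Substituting (6, 6) into the claim:
LHS = (6 + 6)² = 144
RHS = 6² + 6² = 72

Since LHS ≠ RHS, this pair disproves the claim, and no lexicographically smaller pair (m ≤ n, integers ≥ 6) does.

For instance (6, 10) is also a counterexample (LHS = 256, RHS = 136), but it's lexicographically larger.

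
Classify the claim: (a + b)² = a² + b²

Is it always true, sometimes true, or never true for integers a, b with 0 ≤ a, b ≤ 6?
It holds at (a, b) = (0, 1) (both sides equal 1), but fails at (a, b) = (5, 4) (LHS = 81, RHS = 41).

Answer: Sometimes true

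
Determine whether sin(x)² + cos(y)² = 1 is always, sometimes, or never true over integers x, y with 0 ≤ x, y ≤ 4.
It holds at (x, y) = (1, 1) (both sides equal 1), but fails at (x, y) = (0, 4) (LHS = cos(4)² ≈ 0.4272, RHS = 1).

Answer: Sometimes true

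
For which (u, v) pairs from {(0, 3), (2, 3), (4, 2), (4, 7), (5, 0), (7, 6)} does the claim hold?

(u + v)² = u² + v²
(0, 3), (5, 0)

Testing each pair:
(0, 3): LHS = 9, RHS = 9 → holds
(2, 3): LHS = 25, RHS = 13 → fails
(4, 2): LHS = 36, RHS = 20 → fails
(4, 7): LHS = 121, RHS = 65 → fails
(5, 0): LHS = 25, RHS = 25 → holds
(7, 6): LHS = 169, RHS = 85 → fails

2 of 6 pairs satisfy the claim.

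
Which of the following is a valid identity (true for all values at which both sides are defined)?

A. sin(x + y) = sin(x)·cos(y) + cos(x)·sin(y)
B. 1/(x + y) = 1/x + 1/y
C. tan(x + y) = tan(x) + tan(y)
A: holds — e.g. at (3, 5), both sides equal sin(8) ≈ 0.9894.
B: fails at (2, 4) — LHS = 1/6, RHS = 3/4.
C: fails at (4, 4) — LHS = tan(8) ≈ -6.8, RHS = 2·tan(4) ≈ 2.316.

Answer: A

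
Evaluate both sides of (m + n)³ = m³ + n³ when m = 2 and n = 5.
LHS = (2 + 5)³ = 343
RHS = 2³ + 5³ = 133

LHS ≠ RHS, so the equation does not hold here.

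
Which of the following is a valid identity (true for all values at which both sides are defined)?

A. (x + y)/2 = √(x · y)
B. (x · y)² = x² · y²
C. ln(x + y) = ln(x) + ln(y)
B

A: fails at (6, 7) — LHS = 13/2, RHS = √(42) ≈ 6.481.
B: holds — e.g. at (4, 6), both sides equal 576.
C: fails at (2, 7) — LHS = ln(9) ≈ 2.197, RHS = ln(2) + ln(7) ≈ 2.639.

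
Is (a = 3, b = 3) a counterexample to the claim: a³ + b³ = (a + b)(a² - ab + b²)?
No

Substituting a = 3, b = 3:
LHS = 3³ + 3³ = 54
RHS = (3 + 3)(3² - 3·3 + 3²) = 54

The sides agree, so this pair does not disprove the claim.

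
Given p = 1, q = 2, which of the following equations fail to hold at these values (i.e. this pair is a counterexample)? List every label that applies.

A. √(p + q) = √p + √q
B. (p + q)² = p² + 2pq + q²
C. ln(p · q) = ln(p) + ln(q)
Evaluating each claim at the given values:
A. LHS = √(3) ≈ 1.732, RHS = 1 + √(2) ≈ 2.414 → fails here (LHS ≠ RHS)
B. LHS = 9, RHS = 9 → holds here (LHS = RHS)
C. LHS = ln(2) ≈ 0.6931, RHS = ln(2) ≈ 0.6931 → holds here (LHS = RHS)

Answer: A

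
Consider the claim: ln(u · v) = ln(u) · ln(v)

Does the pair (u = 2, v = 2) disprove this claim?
Substituting u = 2, v = 2:
LHS = ln(2 · 2) = ln(4) ≈ 1.386
RHS = ln(2) · ln(2) = ln(2)² ≈ 0.4805

Since LHS ≠ RHS, this pair disproves the claim.

Answer: Yes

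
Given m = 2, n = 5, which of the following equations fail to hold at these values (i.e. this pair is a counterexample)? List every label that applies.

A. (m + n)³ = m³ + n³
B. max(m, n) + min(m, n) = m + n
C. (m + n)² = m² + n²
A, C

Evaluating each claim at the given values:
A. LHS = 343, RHS = 133 → fails here (LHS ≠ RHS)
B. LHS = 7, RHS = 7 → holds here (LHS = RHS)
C. LHS = 49, RHS = 29 → fails here (LHS ≠ RHS)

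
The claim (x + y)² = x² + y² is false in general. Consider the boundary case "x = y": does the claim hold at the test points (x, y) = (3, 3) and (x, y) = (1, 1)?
At (3, 3): LHS = 36 ≠ RHS = 18
At (1, 1): LHS = 4 ≠ RHS = 2

Answer: No, fails at both test points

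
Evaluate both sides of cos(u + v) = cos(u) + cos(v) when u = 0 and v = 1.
LHS = cos(0 + 1) = cos(1) ≈ 0.5403
RHS = cos(0) + cos(1) = cos(1) + 1 ≈ 1.54

LHS ≠ RHS (they differ by about 1), so the equation does not hold here.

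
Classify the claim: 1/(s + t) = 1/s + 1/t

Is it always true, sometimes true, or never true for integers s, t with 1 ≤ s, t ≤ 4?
Never true

The claim fails for every pair in the range. For instance at (s, t) = (3, 2): LHS = 1/5, RHS = 5/6.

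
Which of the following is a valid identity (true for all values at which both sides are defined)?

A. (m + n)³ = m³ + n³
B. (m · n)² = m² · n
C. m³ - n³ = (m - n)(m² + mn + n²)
A: fails at (3, 3) — LHS = 216, RHS = 54.
B: fails at (2, 3) — LHS = 36, RHS = 12.
C: holds — e.g. at (2, 3), both sides equal -19.

Answer: C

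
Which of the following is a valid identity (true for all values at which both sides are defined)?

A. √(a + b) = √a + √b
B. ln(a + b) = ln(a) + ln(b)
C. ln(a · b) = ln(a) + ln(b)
C

A: fails at (4, 5) — LHS = 3, RHS = 2 + √(5) ≈ 4.236.
B: fails at (5, 5) — LHS = ln(10) ≈ 2.303, RHS = 2·ln(5) ≈ 3.219.
C: holds — e.g. at (2, 2), both sides equal ln(4) ≈ 1.386.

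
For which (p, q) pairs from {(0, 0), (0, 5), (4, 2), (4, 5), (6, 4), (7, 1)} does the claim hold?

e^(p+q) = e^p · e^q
Testing each pair:
(0, 0): LHS = 1, RHS = 1 → holds
(0, 5): LHS = e^5 ≈ 148.4, RHS = e^5 ≈ 148.4 → holds
(4, 2): LHS = e^6 ≈ 403.4, RHS = e^6 ≈ 403.4 → holds
(4, 5): LHS = e^9 ≈ 8103, RHS = e^9 ≈ 8103 → holds
(6, 4): LHS = e^10 ≈ 22026.5, RHS = e^10 ≈ 22026.5 → holds
(7, 1): LHS = e^8 ≈ 2981, RHS = e^8 ≈ 2981 → holds

Every pair satisfies the claim.

Answer: All pairs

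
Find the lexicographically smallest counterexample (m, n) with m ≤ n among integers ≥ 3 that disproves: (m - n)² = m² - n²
Substituting (3, 4) into the claim:
LHS = (3 - 4)² = 1
RHS = 3² - 4² = -7

Since LHS ≠ RHS, this pair disproves the claim, and no lexicographically smaller pair (m ≤ n, integers ≥ 3) does.

For instance (3, 6) is also a counterexample (LHS = 9, RHS = -27), but it's lexicographically larger.

Answer: (m, n) = (3, 4)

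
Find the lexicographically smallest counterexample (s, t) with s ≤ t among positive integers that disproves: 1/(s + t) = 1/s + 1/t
Substituting (1, 1) into the claim:
LHS = 1/(1 + 1) = 1/2
RHS = 1/1 + 1/1 = 2

Since LHS ≠ RHS, this pair disproves the claim, and no lexicographically smaller pair (s ≤ t, positive integers) does.

For instance (2, 2) is also a counterexample (LHS = 1/4, RHS = 1), but it's lexicographically larger.

Answer: (s, t) = (1, 1)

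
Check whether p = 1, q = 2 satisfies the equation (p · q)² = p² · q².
Substituting p = 1, q = 2:

LHS = (1 · 2)² = 4
RHS = 1² · 2² = 4

LHS = RHS, so the equation holds at this point.

Answer: Holds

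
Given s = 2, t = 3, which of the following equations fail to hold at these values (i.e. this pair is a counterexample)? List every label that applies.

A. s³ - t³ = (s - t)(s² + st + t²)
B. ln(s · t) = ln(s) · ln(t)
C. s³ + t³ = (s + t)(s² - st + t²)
Evaluating each claim at the given values:
A. LHS = -19, RHS = -19 → holds here (LHS = RHS)
B. LHS = ln(6) ≈ 1.792, RHS = ln(2)·ln(3) ≈ 0.7615 → fails here (LHS ≠ RHS)
C. LHS = 35, RHS = 35 → holds here (LHS = RHS)

Answer: B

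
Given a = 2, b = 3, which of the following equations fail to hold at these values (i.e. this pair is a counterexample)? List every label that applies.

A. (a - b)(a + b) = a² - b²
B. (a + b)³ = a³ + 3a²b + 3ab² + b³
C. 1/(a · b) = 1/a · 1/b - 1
C

Evaluating each claim at the given values:
A. LHS = -5, RHS = -5 → holds here (LHS = RHS)
B. LHS = 125, RHS = 125 → holds here (LHS = RHS)
C. LHS = 1/6, RHS = -5/6 → fails here (LHS ≠ RHS)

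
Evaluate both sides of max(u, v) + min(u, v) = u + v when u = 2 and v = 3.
LHS = max(2, 3) + min(2, 3) = 5
RHS = 2 + 3 = 5

LHS = RHS: the two sides agree.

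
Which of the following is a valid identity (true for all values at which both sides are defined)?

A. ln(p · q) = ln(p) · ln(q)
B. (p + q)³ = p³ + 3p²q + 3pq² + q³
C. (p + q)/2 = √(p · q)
B

A: fails at (4, 6) — LHS = ln(24) ≈ 3.178, RHS = ln(4)·ln(6) ≈ 2.484.
B: holds — e.g. at (2, 4), both sides equal 216.
C: fails at (2, 5) — LHS = 7/2, RHS = √(10) ≈ 3.162.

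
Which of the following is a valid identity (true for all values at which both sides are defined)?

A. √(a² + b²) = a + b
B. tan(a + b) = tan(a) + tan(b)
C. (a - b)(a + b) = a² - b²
A: fails at (4, 5) — LHS = √(41) ≈ 6.403, RHS = 9.
B: fails at (4, 4) — LHS = tan(8) ≈ -6.8, RHS = 2·tan(4) ≈ 2.316.
C: holds — e.g. at (2, 7), both sides equal -45.

Answer: C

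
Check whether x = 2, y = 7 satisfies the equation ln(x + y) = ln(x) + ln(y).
Substituting x = 2, y = 7:

LHS = ln(2 + 7) = ln(9) ≈ 2.197
RHS = ln(2) + ln(7) ≈ 2.639

LHS ≠ RHS, so the equation does not hold at this point.

Answer: Fails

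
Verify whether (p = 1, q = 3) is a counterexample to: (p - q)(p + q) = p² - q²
No

Substituting p = 1, q = 3:
LHS = (1 - 3)(1 + 3) = -8
RHS = 1² - 3² = -8

The sides agree, so this pair does not disprove the claim.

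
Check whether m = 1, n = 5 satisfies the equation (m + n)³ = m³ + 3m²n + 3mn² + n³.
Substituting m = 1, n = 5:

LHS = (1 + 5)³ = 216
RHS = 1³ + 3·1²·5 + 3·1·5² + 5³ = 216

LHS = RHS, so the equation holds at this point.

Answer: Holds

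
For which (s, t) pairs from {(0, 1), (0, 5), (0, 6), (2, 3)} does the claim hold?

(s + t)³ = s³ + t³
Testing each pair:
(0, 1): LHS = 1, RHS = 1 → holds
(0, 5): LHS = 125, RHS = 125 → holds
(0, 6): LHS = 216, RHS = 216 → holds
(2, 3): LHS = 125, RHS = 35 → fails

3 of 4 pairs satisfy the claim.

Answer: (0, 1), (0, 5), (0, 6)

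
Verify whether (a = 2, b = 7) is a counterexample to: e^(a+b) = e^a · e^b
No

Substituting a = 2, b = 7:
LHS = e^(2+7) = e^9 ≈ 8103
RHS = e^2 · e^7 = e^9 ≈ 8103

The sides agree, so this pair does not disprove the claim.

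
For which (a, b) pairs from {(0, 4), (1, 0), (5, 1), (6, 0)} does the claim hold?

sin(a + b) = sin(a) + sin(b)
(0, 4), (1, 0), (6, 0)

Testing each pair:
(0, 4): LHS = sin(4) ≈ -0.7568, RHS = sin(4) ≈ -0.7568 → holds
(1, 0): LHS = sin(1) ≈ 0.8415, RHS = sin(1) ≈ 0.8415 → holds
(5, 1): LHS = sin(6) ≈ -0.2794, RHS = sin(5) + sin(1) ≈ -0.1175 → fails
(6, 0): LHS = sin(6) ≈ -0.2794, RHS = sin(6) ≈ -0.2794 → holds

3 of 4 pairs satisfy the claim.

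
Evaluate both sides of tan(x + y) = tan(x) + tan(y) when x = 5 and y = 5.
LHS = tan(5 + 5) = tan(10) ≈ 0.6484
RHS = tan(5) + tan(5) = 2·tan(5) ≈ -6.761

LHS ≠ RHS (they differ by about 7.409), so the equation does not hold here.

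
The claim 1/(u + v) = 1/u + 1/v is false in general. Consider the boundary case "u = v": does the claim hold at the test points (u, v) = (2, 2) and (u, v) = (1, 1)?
At (2, 2): LHS = 1/4 ≠ RHS = 1
At (1, 1): LHS = 1/2 ≠ RHS = 2

Answer: No, fails at both test points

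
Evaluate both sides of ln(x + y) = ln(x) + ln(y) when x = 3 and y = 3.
LHS = ln(3 + 3) = ln(6) ≈ 1.792
RHS = ln(3) + ln(3) = 2·ln(3) ≈ 2.197

LHS ≠ RHS (they differ by about 0.4055), so the equation does not hold here.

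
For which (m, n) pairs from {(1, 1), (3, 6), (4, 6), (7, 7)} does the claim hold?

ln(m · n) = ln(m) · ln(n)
Testing each pair:
(1, 1): LHS = 0, RHS = 0 → holds
(3, 6): LHS = ln(18) ≈ 2.89, RHS = ln(3)·ln(6) ≈ 1.968 → fails
(4, 6): LHS = ln(24) ≈ 3.178, RHS = ln(4)·ln(6) ≈ 2.484 → fails
(7, 7): LHS = ln(49) ≈ 3.892, RHS = ln(7)² ≈ 3.787 → fails

1 of 4 pairs satisfies the claim.

Answer: (1, 1)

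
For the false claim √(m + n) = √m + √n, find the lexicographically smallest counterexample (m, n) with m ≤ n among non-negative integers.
(m, n) = (1, 1)

Substituting (1, 1) into the claim:
LHS = √(1 + 1) = √(2) ≈ 1.414
RHS = √1 + √1 = 2

Since LHS ≠ RHS, this pair disproves the claim, and no lexicographically smaller pair (m ≤ n, non-negative integers) does.

For instance (1, 3) is also a counterexample (LHS = 2, RHS = 1 + √(3) ≈ 2.732), but it's lexicographically larger.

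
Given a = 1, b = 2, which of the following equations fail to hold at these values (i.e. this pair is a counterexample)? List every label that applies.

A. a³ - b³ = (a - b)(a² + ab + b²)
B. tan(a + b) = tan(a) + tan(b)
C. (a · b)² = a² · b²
B

Evaluating each claim at the given values:
A. LHS = -7, RHS = -7 → holds here (LHS = RHS)
B. LHS = tan(3) ≈ -0.1425, RHS = tan(2) + tan(1) ≈ -0.6276 → fails here (LHS ≠ RHS)
C. LHS = 4, RHS = 4 → holds here (LHS = RHS)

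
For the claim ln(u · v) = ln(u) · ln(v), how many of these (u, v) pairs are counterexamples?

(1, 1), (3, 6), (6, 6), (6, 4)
Testing each pair:
(1, 1): LHS = 0, RHS = 0 → satisfies claim
(3, 6): LHS = ln(18) ≈ 2.89, RHS = ln(3)·ln(6) ≈ 1.968 → counterexample
(6, 6): LHS = ln(36) ≈ 3.584, RHS = ln(6)² ≈ 3.21 → counterexample
(6, 4): LHS = ln(24) ≈ 3.178, RHS = ln(4)·ln(6) ≈ 2.484 → counterexample

That makes 3 counterexamples.

Answer: 3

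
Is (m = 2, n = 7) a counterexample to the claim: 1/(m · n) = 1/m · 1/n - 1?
Substituting m = 2, n = 7:
LHS = 1/(2 · 7) = 1/14
RHS = 1/2 · 1/7 - 1 = -13/14

Since LHS ≠ RHS, this pair disproves the claim.

Answer: Yes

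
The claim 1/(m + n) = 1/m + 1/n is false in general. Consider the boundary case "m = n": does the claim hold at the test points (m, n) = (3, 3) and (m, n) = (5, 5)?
No, fails at both test points

At (3, 3): LHS = 1/6 ≠ RHS = 2/3
At (5, 5): LHS = 1/10 ≠ RHS = 2/5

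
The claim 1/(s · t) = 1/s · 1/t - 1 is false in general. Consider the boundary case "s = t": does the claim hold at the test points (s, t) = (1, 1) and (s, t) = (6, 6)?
At (1, 1): LHS = 1 ≠ RHS = 0
At (6, 6): LHS = 1/36 ≠ RHS = -35/36

Answer: No, fails at both test points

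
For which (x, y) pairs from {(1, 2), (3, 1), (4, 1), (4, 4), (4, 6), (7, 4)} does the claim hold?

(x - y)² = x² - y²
Testing each pair:
(1, 2): LHS = 1, RHS = -3 → fails
(3, 1): LHS = 4, RHS = 8 → fails
(4, 1): LHS = 9, RHS = 15 → fails
(4, 4): LHS = 0, RHS = 0 → holds
(4, 6): LHS = 4, RHS = -20 → fails
(7, 4): LHS = 9, RHS = 33 → fails

1 of 6 pairs satisfies the claim.

Answer: (4, 4)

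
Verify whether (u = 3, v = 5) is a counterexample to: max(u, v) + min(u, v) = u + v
Substituting u = 3, v = 5:
LHS = max(3, 5) + min(3, 5) = 8
RHS = 3 + 5 = 8

The sides agree, so this pair does not disprove the claim.

Answer: No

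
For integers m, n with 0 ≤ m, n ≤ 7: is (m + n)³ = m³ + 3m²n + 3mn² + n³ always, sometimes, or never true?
The identity holds for every pair in the range. For instance at (m, n) = (7, 2): both sides equal 729.

Answer: Always true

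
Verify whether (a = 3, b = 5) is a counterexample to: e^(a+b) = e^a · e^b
Substituting a = 3, b = 5:
LHS = e^(3+5) = e^8 ≈ 2981
RHS = e^3 · e^5 = e^8 ≈ 2981

The sides agree, so this pair does not disprove the claim.

Answer: No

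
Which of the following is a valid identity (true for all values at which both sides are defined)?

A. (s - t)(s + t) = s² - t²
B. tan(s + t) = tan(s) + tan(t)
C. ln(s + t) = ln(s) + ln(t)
A

A: holds — e.g. at (4, 4), both sides equal 0.
B: fails at (3, 4) — LHS = tan(7) ≈ 0.8714, RHS = tan(3) + tan(4) ≈ 1.015.
C: fails at (3, 3) — LHS = ln(6) ≈ 1.792, RHS = 2·ln(3) ≈ 2.197.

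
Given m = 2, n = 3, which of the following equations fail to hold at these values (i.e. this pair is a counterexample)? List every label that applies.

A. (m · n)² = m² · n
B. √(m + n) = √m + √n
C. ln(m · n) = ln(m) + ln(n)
A, B

Evaluating each claim at the given values:
A. LHS = 36, RHS = 12 → fails here (LHS ≠ RHS)
B. LHS = √(5) ≈ 2.236, RHS = √(2) + √(3) ≈ 3.146 → fails here (LHS ≠ RHS)
C. LHS = ln(6) ≈ 1.792, RHS = ln(2) + ln(3) ≈ 1.792 → holds here (LHS = RHS)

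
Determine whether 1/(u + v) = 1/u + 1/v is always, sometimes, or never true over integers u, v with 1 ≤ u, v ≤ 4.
The claim fails for every pair in the range. For instance at (u, v) = (3, 4): LHS = 1/7, RHS = 7/12.

Answer: Never true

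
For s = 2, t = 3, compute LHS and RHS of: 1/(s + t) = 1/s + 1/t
LHS = 1/(2 + 3) = 1/5
RHS = 1/2 + 1/3 = 5/6

LHS ≠ RHS, so the equation does not hold here.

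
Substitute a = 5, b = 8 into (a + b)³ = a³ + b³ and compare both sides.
LHS = (5 + 8)³ = 2197
RHS = 5³ + 8³ = 637

LHS ≠ RHS, so the equation does not hold here.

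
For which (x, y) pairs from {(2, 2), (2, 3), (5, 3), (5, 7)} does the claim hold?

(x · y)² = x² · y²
Testing each pair:
(2, 2): LHS = 16, RHS = 16 → holds
(2, 3): LHS = 36, RHS = 36 → holds
(5, 3): LHS = 225, RHS = 225 → holds
(5, 7): LHS = 1225, RHS = 1225 → holds

Every pair satisfies the claim.

Answer: All pairs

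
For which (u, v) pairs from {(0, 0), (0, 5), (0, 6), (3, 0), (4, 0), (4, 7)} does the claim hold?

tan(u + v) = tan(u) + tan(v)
(0, 0), (0, 5), (0, 6), (3, 0), (4, 0)

Testing each pair:
(0, 0): LHS = 0, RHS = 0 → holds
(0, 5): LHS = tan(5) ≈ -3.381, RHS = tan(5) ≈ -3.381 → holds
(0, 6): LHS = tan(6) ≈ -0.291, RHS = tan(6) ≈ -0.291 → holds
(3, 0): LHS = tan(3) ≈ -0.1425, RHS = tan(3) ≈ -0.1425 → holds
(4, 0): LHS = tan(4) ≈ 1.158, RHS = tan(4) ≈ 1.158 → holds
(4, 7): LHS = tan(11) ≈ -226, RHS = tan(7) + tan(4) ≈ 2.029 → fails

5 of 6 pairs satisfy the claim.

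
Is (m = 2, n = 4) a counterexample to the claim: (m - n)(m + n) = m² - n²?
No

Substituting m = 2, n = 4:
LHS = (2 - 4)(2 + 4) = -12
RHS = 2² - 4² = -12

The sides agree, so this pair does not disprove the claim.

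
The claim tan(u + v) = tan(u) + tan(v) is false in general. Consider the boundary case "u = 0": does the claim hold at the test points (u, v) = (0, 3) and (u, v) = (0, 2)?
Yes, holds at both test points

At (0, 3): LHS = tan(3) ≈ -0.1425, RHS = tan(3) ≈ -0.1425 → equal
At (0, 2): LHS = tan(2) ≈ -2.185, RHS = tan(2) ≈ -2.185 → equal

So the claim does hold at both of these boundary points, even though it is not an identity.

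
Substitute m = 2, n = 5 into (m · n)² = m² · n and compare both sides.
LHS = (2 · 5)² = 100
RHS = 2² · 5 = 20

LHS ≠ RHS, so the equation does not hold here.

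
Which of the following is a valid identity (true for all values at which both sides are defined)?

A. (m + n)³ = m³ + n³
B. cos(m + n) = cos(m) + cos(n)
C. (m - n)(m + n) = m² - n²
C

A: fails at (1, 3) — LHS = 64, RHS = 28.
B: fails at (5, 8) — LHS = cos(13) ≈ 0.9074, RHS = cos(8) + cos(5) ≈ 0.1382.
C: holds — e.g. at (4, 4), both sides equal 0.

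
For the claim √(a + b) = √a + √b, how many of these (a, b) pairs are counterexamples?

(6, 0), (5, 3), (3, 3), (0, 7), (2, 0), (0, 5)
2

Testing each pair:
(6, 0): LHS = √(6) ≈ 2.449, RHS = √(6) ≈ 2.449 → satisfies claim
(5, 3): LHS = 2·√(2) ≈ 2.828, RHS = √(3) + √(5) ≈ 3.968 → counterexample
(3, 3): LHS = √(6) ≈ 2.449, RHS = 2·√(3) ≈ 3.464 → counterexample
(0, 7): LHS = √(7) ≈ 2.646, RHS = √(7) ≈ 2.646 → satisfies claim
(2, 0): LHS = √(2) ≈ 1.414, RHS = √(2) ≈ 1.414 → satisfies claim
(0, 5): LHS = √(5) ≈ 2.236, RHS = √(5) ≈ 2.236 → satisfies claim

That makes 2 counterexamples.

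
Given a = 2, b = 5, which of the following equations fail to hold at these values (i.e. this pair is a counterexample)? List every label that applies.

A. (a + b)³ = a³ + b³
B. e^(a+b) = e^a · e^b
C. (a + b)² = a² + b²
A, C

Evaluating each claim at the given values:
A. LHS = 343, RHS = 133 → fails here (LHS ≠ RHS)
B. LHS = e^7 ≈ 1097, RHS = e^7 ≈ 1097 → holds here (LHS = RHS)
C. LHS = 49, RHS = 29 → fails here (LHS ≠ RHS)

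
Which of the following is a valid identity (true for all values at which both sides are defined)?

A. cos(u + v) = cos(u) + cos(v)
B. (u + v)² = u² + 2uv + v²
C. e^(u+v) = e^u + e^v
A: fails at (3, 3) — LHS = cos(6) ≈ 0.9602, RHS = 2·cos(3) ≈ -1.98.
B: holds — e.g. at (1, 2), both sides equal 9.
C: fails at (2, 2) — LHS = e^4 ≈ 54.6, RHS = 2·e^2 ≈ 14.78.

Answer: B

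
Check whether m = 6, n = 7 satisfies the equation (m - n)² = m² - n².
Substituting m = 6, n = 7:

LHS = (6 - 7)² = 1
RHS = 6² - 7² = -13

LHS ≠ RHS, so the equation does not hold at this point.

Answer: Fails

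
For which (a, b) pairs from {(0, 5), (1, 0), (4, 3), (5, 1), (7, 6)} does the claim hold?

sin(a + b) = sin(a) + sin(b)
Testing each pair:
(0, 5): LHS = sin(5) ≈ -0.9589, RHS = sin(5) ≈ -0.9589 → holds
(1, 0): LHS = sin(1) ≈ 0.8415, RHS = sin(1) ≈ 0.8415 → holds
(4, 3): LHS = sin(7) ≈ 0.657, RHS = sin(4) + sin(3) ≈ -0.6157 → fails
(5, 1): LHS = sin(6) ≈ -0.2794, RHS = sin(5) + sin(1) ≈ -0.1175 → fails
(7, 6): LHS = sin(13) ≈ 0.4202, RHS = sin(6) + sin(7) ≈ 0.3776 → fails

2 of 5 pairs satisfy the claim.

Answer: (0, 5), (1, 0)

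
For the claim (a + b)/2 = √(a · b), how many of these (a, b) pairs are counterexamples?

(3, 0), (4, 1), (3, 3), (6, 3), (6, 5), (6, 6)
4

Testing each pair:
(3, 0): LHS = 3/2, RHS = 0 → counterexample
(4, 1): LHS = 5/2, RHS = 2 → counterexample
(3, 3): LHS = 3, RHS = 3 → satisfies claim
(6, 3): LHS = 9/2, RHS = 3·√(2) ≈ 4.243 → counterexample
(6, 5): LHS = 11/2, RHS = √(30) ≈ 5.477 → counterexample
(6, 6): LHS = 6, RHS = 6 → satisfies claim

That makes 4 counterexamples.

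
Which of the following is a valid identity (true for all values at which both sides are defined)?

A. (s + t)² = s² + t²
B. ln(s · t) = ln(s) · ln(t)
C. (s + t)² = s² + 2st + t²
C

A: fails at (5, 8) — LHS = 169, RHS = 89.
B: fails at (4, 6) — LHS = ln(24) ≈ 3.178, RHS = ln(4)·ln(6) ≈ 2.484.
C: holds — e.g. at (0, 1), both sides equal 1.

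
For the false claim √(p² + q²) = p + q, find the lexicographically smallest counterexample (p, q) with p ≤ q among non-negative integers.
(p, q) = (1, 1)

At (0, 1): both sides equal 1, so it holds there.
At (0, 4): both sides equal 4, so it holds there.

Substituting (1, 1) into the claim:
LHS = √(1² + 1²) = √(2) ≈ 1.414
RHS = 1 + 1 = 2

Since LHS ≠ RHS, this pair disproves the claim, and no lexicographically smaller pair (p ≤ q, non-negative integers) does.

For instance (4, 6) is also a counterexample (LHS = 2·√(13) ≈ 7.211, RHS = 10), but it's lexicographically larger.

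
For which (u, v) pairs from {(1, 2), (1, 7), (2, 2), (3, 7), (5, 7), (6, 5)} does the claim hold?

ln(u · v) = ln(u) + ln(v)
All pairs

Testing each pair:
(1, 2): LHS = ln(2) ≈ 0.6931, RHS = ln(2) ≈ 0.6931 → holds
(1, 7): LHS = ln(7) ≈ 1.946, RHS = ln(7) ≈ 1.946 → holds
(2, 2): LHS = ln(4) ≈ 1.386, RHS = 2·ln(2) ≈ 1.386 → holds
(3, 7): LHS = ln(21) ≈ 3.045, RHS = ln(3) + ln(7) ≈ 3.045 → holds
(5, 7): LHS = ln(35) ≈ 3.555, RHS = ln(5) + ln(7) ≈ 3.555 → holds
(6, 5): LHS = ln(30) ≈ 3.401, RHS = ln(5) + ln(6) ≈ 3.401 → holds

Every pair satisfies the claim.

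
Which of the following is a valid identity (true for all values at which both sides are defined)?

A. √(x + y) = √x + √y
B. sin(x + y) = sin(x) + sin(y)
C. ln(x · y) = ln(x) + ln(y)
C

A: fails at (3, 3) — LHS = √(6) ≈ 2.449, RHS = 2·√(3) ≈ 3.464.
B: fails at (3, 5) — LHS = sin(8) ≈ 0.9894, RHS = sin(5) + sin(3) ≈ -0.8178.
C: holds — e.g. at (2, 2), both sides equal ln(4) ≈ 1.386.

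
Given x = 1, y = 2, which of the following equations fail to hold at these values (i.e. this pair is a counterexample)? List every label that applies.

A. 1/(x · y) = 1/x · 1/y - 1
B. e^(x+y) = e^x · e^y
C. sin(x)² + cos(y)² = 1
Evaluating each claim at the given values:
A. LHS = 1/2, RHS = -1/2 → fails here (LHS ≠ RHS)
B. LHS = e^3 ≈ 20.09, RHS = e^3 ≈ 20.09 → holds here (LHS = RHS)
C. LHS = cos(2)² + sin(1)² ≈ 0.8813, RHS = 1 → fails here (LHS ≠ RHS)

Answer: A, C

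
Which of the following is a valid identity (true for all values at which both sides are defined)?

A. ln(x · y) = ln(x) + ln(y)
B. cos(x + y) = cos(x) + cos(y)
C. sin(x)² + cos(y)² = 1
A: holds — e.g. at (3, 4), both sides equal ln(12) ≈ 2.485.
B: fails at (5, 5) — LHS = cos(10) ≈ -0.8391, RHS = 2·cos(5) ≈ 0.5673.
C: fails at (3, 4) — LHS = sin(3)² + cos(4)² ≈ 0.4472, RHS = 1.

Answer: A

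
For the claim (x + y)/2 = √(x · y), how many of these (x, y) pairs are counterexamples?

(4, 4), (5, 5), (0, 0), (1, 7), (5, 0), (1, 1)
Testing each pair:
(4, 4): LHS = 4, RHS = 4 → satisfies claim
(5, 5): LHS = 5, RHS = 5 → satisfies claim
(0, 0): LHS = 0, RHS = 0 → satisfies claim
(1, 7): LHS = 4, RHS = √(7) ≈ 2.646 → counterexample
(5, 0): LHS = 5/2, RHS = 0 → counterexample
(1, 1): LHS = 1, RHS = 1 → satisfies claim

That makes 2 counterexamples.

Answer: 2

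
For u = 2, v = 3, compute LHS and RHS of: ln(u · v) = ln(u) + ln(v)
LHS = ln(2 · 3) = ln(6) ≈ 1.792
RHS = ln(2) + ln(3) ≈ 1.792

LHS = RHS: the two sides agree.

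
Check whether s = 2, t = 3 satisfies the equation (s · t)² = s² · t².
Substituting s = 2, t = 3:

LHS = (2 · 3)² = 36
RHS = 2² · 3² = 36

LHS = RHS, so the equation holds at this point.

Answer: Holds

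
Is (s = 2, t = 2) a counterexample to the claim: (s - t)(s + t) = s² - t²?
Substituting s = 2, t = 2:
LHS = (2 - 2)(2 + 2) = 0
RHS = 2² - 2² = 0

The sides agree, so this pair does not disprove the claim.

Answer: No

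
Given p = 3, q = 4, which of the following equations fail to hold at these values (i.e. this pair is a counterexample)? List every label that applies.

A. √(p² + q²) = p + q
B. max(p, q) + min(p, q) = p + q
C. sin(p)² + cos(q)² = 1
Evaluating each claim at the given values:
A. LHS = 5, RHS = 7 → fails here (LHS ≠ RHS)
B. LHS = 7, RHS = 7 → holds here (LHS = RHS)
C. LHS = sin(3)² + cos(4)² ≈ 0.4472, RHS = 1 → fails here (LHS ≠ RHS)

Answer: A, C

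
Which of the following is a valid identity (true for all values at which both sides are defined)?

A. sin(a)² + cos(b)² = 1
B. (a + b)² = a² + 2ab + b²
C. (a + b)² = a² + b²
B

A: fails at (1, 4) — LHS = cos(4)² + sin(1)² ≈ 1.135, RHS = 1.
B: holds — e.g. at (1, 2), both sides equal 9.
C: fails at (4, 4) — LHS = 64, RHS = 32.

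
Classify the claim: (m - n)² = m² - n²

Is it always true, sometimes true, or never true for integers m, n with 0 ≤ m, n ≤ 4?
It holds at (m, n) = (3, 0) (both sides equal 9), but fails at (m, n) = (0, 3) (LHS = 9, RHS = -9).

Answer: Sometimes true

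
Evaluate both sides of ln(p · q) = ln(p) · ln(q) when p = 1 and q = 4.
LHS = ln(1 · 4) = ln(4) ≈ 1.386
RHS = ln(1) · ln(4) = 0

LHS ≠ RHS (they differ by about 1.386), so the equation does not hold here.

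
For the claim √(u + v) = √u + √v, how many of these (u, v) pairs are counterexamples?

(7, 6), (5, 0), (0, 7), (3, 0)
Testing each pair:
(7, 6): LHS = √(13) ≈ 3.606, RHS = √(6) + √(7) ≈ 5.095 → counterexample
(5, 0): LHS = √(5) ≈ 2.236, RHS = √(5) ≈ 2.236 → satisfies claim
(0, 7): LHS = √(7) ≈ 2.646, RHS = √(7) ≈ 2.646 → satisfies claim
(3, 0): LHS = √(3) ≈ 1.732, RHS = √(3) ≈ 1.732 → satisfies claim

That makes 1 counterexample.

Answer: 1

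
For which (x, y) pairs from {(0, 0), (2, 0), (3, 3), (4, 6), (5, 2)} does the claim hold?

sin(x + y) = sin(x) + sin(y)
(0, 0), (2, 0)

Testing each pair:
(0, 0): LHS = 0, RHS = 0 → holds
(2, 0): LHS = sin(2) ≈ 0.9093, RHS = sin(2) ≈ 0.9093 → holds
(3, 3): LHS = sin(6) ≈ -0.2794, RHS = 2·sin(3) ≈ 0.2822 → fails
(4, 6): LHS = sin(10) ≈ -0.544, RHS = sin(4) + sin(6) ≈ -1.036 → fails
(5, 2): LHS = sin(7) ≈ 0.657, RHS = sin(5) + sin(2) ≈ -0.04963 → fails

2 of 5 pairs satisfy the claim.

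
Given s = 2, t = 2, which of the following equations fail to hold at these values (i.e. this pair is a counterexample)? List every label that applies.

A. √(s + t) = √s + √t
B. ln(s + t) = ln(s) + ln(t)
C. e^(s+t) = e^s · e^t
Evaluating each claim at the given values:
A. LHS = 2, RHS = 2·√(2) ≈ 2.828 → fails here (LHS ≠ RHS)
B. LHS = ln(4) ≈ 1.386, RHS = 2·ln(2) ≈ 1.386 → holds here (LHS = RHS)
C. LHS = e^4 ≈ 54.6, RHS = e^4 ≈ 54.6 → holds here (LHS = RHS)

Answer: A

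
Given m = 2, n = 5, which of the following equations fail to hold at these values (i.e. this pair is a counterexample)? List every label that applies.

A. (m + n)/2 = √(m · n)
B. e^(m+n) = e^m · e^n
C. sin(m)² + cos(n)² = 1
Evaluating each claim at the given values:
A. LHS = 7/2, RHS = √(10) ≈ 3.162 → fails here (LHS ≠ RHS)
B. LHS = e^7 ≈ 1097, RHS = e^7 ≈ 1097 → holds here (LHS = RHS)
C. LHS = cos(5)² + sin(2)² ≈ 0.9073, RHS = 1 → fails here (LHS ≠ RHS)

Answer: A, C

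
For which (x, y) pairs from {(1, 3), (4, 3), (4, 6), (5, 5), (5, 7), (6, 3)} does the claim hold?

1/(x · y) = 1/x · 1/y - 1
None

Testing each pair:
(1, 3): LHS = 1/3, RHS = -2/3 → fails
(4, 3): LHS = 1/12, RHS = -11/12 → fails
(4, 6): LHS = 1/24, RHS = -23/24 → fails
(5, 5): LHS = 1/25, RHS = -24/25 → fails
(5, 7): LHS = 1/35, RHS = -34/35 → fails
(6, 3): LHS = 1/18, RHS = -17/18 → fails

No pair satisfies the claim.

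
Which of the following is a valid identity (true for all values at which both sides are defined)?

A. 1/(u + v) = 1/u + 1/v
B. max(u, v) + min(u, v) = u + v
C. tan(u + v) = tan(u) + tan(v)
B

A: fails at (1, 5) — LHS = 1/6, RHS = 6/5.
B: holds — e.g. at (3, 3), both sides equal 6.
C: fails at (4, 6) — LHS = tan(10) ≈ 0.6484, RHS = tan(6) + tan(4) ≈ 0.8668.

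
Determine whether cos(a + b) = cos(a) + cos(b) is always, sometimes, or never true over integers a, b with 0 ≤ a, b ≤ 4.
Never true

The claim fails for every pair in the range. For instance at (a, b) = (4, 4): LHS = cos(8) ≈ -0.1455, RHS = 2·cos(4) ≈ -1.307.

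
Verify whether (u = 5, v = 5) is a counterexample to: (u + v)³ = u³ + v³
Yes

Substituting u = 5, v = 5:
LHS = (5 + 5)³ = 1000
RHS = 5³ + 5³ = 250

Since LHS ≠ RHS, this pair disproves the claim.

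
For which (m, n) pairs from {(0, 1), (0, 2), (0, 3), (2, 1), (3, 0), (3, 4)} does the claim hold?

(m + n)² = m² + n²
Testing each pair:
(0, 1): LHS = 1, RHS = 1 → holds
(0, 2): LHS = 4, RHS = 4 → holds
(0, 3): LHS = 9, RHS = 9 → holds
(2, 1): LHS = 9, RHS = 5 → fails
(3, 0): LHS = 9, RHS = 9 → holds
(3, 4): LHS = 49, RHS = 25 → fails

4 of 6 pairs satisfy the claim.

Answer: (0, 1), (0, 2), (0, 3), (3, 0)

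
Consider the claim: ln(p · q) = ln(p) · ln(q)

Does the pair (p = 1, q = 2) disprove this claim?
Substituting p = 1, q = 2:
LHS = ln(1 · 2) = ln(2) ≈ 0.6931
RHS = ln(1) · ln(2) = 0

Since LHS ≠ RHS, this pair disproves the claim.

Answer: Yes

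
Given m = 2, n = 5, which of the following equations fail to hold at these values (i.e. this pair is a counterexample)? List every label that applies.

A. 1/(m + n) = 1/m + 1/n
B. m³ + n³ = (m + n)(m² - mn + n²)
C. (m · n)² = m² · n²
Evaluating each claim at the given values:
A. LHS = 1/7, RHS = 7/10 → fails here (LHS ≠ RHS)
B. LHS = 133, RHS = 133 → holds here (LHS = RHS)
C. LHS = 100, RHS = 100 → holds here (LHS = RHS)

Answer: A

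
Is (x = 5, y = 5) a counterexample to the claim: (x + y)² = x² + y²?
Yes

Substituting x = 5, y = 5:
LHS = (5 + 5)² = 100
RHS = 5² + 5² = 50

Since LHS ≠ RHS, this pair disproves the claim.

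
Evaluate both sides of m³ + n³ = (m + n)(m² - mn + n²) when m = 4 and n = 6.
LHS = 4³ + 6³ = 280
RHS = (4 + 6)(4² - 4·6 + 6²) = 280

LHS = RHS: the two sides agree.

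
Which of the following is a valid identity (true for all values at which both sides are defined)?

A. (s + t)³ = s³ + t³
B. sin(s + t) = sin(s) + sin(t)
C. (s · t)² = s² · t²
C

A: fails at (2, 4) — LHS = 216, RHS = 72.
B: fails at (5, 8) — LHS = sin(13) ≈ 0.4202, RHS = sin(5) + sin(8) ≈ 0.03043.
C: holds — e.g. at (3, 3), both sides equal 81.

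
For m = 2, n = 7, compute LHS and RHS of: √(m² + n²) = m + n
LHS = √(2² + 7²) = √(53) ≈ 7.28
RHS = 2 + 7 = 9

LHS ≠ RHS (they differ by about 1.72), so the equation does not hold here.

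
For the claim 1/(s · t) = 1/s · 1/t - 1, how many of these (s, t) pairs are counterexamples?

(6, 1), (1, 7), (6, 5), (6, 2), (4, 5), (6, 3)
Testing each pair:
(6, 1): LHS = 1/6, RHS = -5/6 → counterexample
(1, 7): LHS = 1/7, RHS = -6/7 → counterexample
(6, 5): LHS = 1/30, RHS = -29/30 → counterexample
(6, 2): LHS = 1/12, RHS = -11/12 → counterexample
(4, 5): LHS = 1/20, RHS = -19/20 → counterexample
(6, 3): LHS = 1/18, RHS = -17/18 → counterexample

That makes 6 counterexamples.

Answer: 6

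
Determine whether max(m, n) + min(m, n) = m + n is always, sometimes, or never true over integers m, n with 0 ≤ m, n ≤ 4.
Always true

The identity holds for every pair in the range. For instance at (m, n) = (3, 2): both sides equal 5.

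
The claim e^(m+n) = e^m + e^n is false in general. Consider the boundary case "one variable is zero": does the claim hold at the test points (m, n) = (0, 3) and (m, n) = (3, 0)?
At (0, 3): LHS = e^3 ≈ 20.09 ≠ RHS = 1 + e^3 ≈ 21.09
At (3, 0): LHS = e^3 ≈ 20.09 ≠ RHS = 1 + e^3 ≈ 21.09

Answer: No, fails at both test points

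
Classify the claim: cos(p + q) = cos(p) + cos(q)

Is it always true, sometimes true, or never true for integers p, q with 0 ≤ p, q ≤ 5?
The claim fails for every pair in the range. For instance at (p, q) = (5, 4): LHS = cos(9) ≈ -0.9111, RHS = cos(4) + cos(5) ≈ -0.37.

Answer: Never true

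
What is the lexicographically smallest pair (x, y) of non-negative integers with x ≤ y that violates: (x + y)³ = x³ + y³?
(x, y) = (1, 1)

Substituting (1, 1) into the claim:
LHS = (1 + 1)³ = 8
RHS = 1³ + 1³ = 2

Since LHS ≠ RHS, this pair disproves the claim, and no lexicographically smaller pair (x ≤ y, non-negative integers) does.

For instance (6, 7) is also a counterexample (LHS = 2197, RHS = 559), but it's lexicographically larger.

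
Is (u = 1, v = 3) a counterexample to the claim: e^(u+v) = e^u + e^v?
Yes

Substituting u = 1, v = 3:
LHS = e^(1+3) = e^4 ≈ 54.6
RHS = e^1 + e^3 = e + e^3 ≈ 22.8

Since LHS ≠ RHS, this pair disproves the claim.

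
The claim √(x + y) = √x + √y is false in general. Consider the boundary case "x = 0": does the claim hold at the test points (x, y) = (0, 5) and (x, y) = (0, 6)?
Yes, holds at both test points

At (0, 5): LHS = √(5) ≈ 2.236, RHS = √(5) ≈ 2.236 → equal
At (0, 6): LHS = √(6) ≈ 2.449, RHS = √(6) ≈ 2.449 → equal

So the claim does hold at both of these boundary points, even though it is not an identity.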